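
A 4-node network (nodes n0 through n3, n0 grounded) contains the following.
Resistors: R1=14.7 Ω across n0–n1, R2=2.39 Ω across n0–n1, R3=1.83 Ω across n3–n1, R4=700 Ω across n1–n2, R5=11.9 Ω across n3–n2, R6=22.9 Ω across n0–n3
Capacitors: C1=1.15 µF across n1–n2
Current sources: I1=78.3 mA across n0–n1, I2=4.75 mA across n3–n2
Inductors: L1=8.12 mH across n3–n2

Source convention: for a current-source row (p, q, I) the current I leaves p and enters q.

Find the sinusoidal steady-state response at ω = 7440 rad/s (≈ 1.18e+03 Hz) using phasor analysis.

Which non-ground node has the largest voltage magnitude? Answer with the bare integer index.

2

Apply KCL at each of the 3 non-ground nodes and solve the resulting linear system.
Node n1: branches {R1, C1, I1, R2, R3, R4} → V_1 = 0.1486+5.411e-05j
Node n2: branches {C1, R4, R5, L1, I2} → V_2 = 0.1927+0.005669j
Node n3: branches {R3, R5, R6, L1, I2} → V_3 = 0.1376-0.0006027j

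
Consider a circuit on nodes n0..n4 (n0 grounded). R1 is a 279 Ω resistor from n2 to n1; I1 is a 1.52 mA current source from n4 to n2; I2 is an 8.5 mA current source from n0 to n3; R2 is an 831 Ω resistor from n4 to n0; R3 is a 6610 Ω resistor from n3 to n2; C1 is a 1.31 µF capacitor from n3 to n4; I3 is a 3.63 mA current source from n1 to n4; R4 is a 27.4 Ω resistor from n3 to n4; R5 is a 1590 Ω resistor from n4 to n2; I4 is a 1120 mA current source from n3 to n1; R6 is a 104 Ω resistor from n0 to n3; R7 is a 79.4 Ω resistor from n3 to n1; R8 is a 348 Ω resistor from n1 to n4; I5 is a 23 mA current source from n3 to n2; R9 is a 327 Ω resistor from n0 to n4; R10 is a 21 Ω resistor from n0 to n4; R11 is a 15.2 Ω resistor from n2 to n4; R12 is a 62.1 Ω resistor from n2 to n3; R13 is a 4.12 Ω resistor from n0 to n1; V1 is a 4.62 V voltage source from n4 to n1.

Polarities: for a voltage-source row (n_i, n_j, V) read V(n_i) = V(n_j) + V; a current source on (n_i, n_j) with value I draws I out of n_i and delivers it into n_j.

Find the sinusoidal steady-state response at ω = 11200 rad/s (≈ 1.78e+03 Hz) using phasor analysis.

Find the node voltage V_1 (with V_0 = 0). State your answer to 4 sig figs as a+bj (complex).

Element admittances at ω=11200 rad/s:
  Y(R1) = 0.003584+0.000j S between n2,n1
  I1: injects 0.00152 A into n2 (from n4)
  I2: injects 0.0085 A into n3 (from n0)
  Y(R2) = 0.001203+0.000j S between n4,n0
  Y(R3) = 0.0001513+0.000j S between n3,n2
  Y(C1) = 0.000+0.01467j S between n3,n4
  I3: injects 0.00363 A into n4 (from n1)
  Y(R4) = 0.03650+0.000j S between n3,n4
  Y(R5) = 0.0006289+0.000j S between n4,n2
  I4: injects 1.12 A into n1 (from n3)
  Y(R6) = 0.009615+0.000j S between n0,n3
  Y(R7) = 0.01259+0.000j S between n3,n1
  Y(R8) = 0.002874+0.000j S between n1,n4
  I5: injects 0.023 A into n2 (from n3)
  Y(R9) = 0.003058+0.000j S between n0,n4
  Y(R10) = 0.04762+0.000j S between n0,n4
  Y(R11) = 0.06579+0.000j S between n2,n4
  Y(R12) = 0.01610+0.000j S between n2,n3
  Y(R13) = 0.2427+0.000j S between n0,n1
  V1: constraint V(n4)−V(n1) = 4.62
Assemble and solve the 5×5 MNA system:
  V(n1)=-0.3862-0.1065j  V(n2)=1.227+0.5286j  V(n3)=-12.21+3.264j  V(n4)=4.234-0.1065j
  i(V1)=-1.080-0.07058j

-0.3862-0.1065j V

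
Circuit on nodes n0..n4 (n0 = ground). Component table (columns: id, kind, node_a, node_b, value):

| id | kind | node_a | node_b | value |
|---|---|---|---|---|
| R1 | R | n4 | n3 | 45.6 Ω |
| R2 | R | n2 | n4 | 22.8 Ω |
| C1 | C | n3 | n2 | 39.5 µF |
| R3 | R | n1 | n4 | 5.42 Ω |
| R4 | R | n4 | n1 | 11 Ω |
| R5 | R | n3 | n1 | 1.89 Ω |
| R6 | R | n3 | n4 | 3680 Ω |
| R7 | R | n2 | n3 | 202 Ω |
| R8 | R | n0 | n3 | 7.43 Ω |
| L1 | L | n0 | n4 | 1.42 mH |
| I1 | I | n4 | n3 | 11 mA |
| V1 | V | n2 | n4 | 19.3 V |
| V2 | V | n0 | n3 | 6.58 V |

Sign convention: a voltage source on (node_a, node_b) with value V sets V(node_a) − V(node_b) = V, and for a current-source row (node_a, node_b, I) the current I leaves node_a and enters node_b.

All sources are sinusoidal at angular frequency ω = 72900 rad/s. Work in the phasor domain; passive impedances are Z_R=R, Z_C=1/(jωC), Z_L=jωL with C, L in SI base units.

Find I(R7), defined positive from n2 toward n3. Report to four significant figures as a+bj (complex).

5.834e-05-0.006746j A

MNA unknowns: 4 node voltages V₁..V_4 plus 2 source currents (V1, V2)
R1: Y=0.02193+0.000j on G[4,3]
R2: Y=0.04386+0.000j on G[2,4]
C1: Y=0.000+2.880j on G[3,2]
R3: Y=0.1845+0.000j on G[1,4]
R4: Y=0.09091+0.000j on G[4,1]
R5: Y=0.5291+0.000j on G[3,1]
R6: Y=0.0002717+0.000j on G[3,4]
R7: Y=0.004950+0.000j on G[2,3]
R8: Y=0.1346+0.000j on G[0,3]
L1: Y=0.000-0.009660j on G[0,4]
I1: z[4]−=0.011, z[3]+=0.011
V1: row V2−V4=19.3, i_V1 at 2,4
V2: row V0−V3=6.58, i_V2 at 0,3
solve → V1=-13.18-0.4665j, V2=-6.568-1.363j, V3=-6.580+0.000j, V4=-25.87-1.363j
aux → i_V1=-4.771-0.02719j, i_V2=-0.8988+0.2499j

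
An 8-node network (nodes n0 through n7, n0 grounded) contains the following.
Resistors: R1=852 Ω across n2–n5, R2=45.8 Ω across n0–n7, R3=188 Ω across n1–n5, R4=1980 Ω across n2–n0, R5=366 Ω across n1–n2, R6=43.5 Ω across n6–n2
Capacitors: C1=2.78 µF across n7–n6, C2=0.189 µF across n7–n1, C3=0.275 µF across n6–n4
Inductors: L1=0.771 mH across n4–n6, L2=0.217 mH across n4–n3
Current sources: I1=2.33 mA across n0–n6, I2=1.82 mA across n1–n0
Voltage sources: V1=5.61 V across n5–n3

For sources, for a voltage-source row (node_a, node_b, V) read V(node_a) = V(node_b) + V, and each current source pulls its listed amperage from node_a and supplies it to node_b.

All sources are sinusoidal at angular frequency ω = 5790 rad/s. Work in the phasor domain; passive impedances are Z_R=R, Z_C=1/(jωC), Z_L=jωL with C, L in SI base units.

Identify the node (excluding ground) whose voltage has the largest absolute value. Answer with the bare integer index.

5

Apply KCL at each of the 7 non-ground nodes and solve the resulting linear system.
Node n1: branches {R3, C2, R5, I2} → V_1 = 3.408-0.5266j
Node n2: branches {R1, R4, R5, R6} → V_2 = 0.3910-0.04124j
Node n3: branches {L2, V1} → V_3 = -0.2016-0.07768j
Node n4: branches {L1, C3, L2} → V_4 = -0.2046-0.05691j
Node n5: branches {R1, R3, V1} → V_5 = 5.408-0.07768j
Node n6: branches {C1, L1, I1, C3, R6} → V_6 = -0.2151+0.01740j
Node n7: branches {C1, R2, C2} → V_7 = 0.01431+0.0009538j
Source currents: i(V1)=-0.01653-0.002345j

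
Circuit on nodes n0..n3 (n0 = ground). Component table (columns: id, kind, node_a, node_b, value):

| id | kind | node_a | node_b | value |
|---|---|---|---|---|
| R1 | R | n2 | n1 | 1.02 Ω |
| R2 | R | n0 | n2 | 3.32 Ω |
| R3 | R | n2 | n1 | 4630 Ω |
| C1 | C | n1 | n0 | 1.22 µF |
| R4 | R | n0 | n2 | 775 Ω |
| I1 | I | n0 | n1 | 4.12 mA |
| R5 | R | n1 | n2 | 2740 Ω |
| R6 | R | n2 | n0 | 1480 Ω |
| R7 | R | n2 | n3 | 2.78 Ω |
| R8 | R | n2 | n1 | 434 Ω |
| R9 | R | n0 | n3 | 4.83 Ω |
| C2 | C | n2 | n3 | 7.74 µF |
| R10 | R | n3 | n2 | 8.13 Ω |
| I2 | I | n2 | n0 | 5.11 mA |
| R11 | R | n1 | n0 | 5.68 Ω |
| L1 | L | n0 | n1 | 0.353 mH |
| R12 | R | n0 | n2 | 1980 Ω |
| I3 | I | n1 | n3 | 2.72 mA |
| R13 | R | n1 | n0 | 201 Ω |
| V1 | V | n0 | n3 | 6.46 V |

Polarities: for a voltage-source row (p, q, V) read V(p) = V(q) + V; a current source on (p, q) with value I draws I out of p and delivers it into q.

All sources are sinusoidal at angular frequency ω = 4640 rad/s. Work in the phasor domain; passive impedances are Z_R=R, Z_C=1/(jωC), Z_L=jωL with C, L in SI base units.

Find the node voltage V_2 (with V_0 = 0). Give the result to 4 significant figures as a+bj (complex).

MNA unknowns: 3 node voltages V₁..V_3 plus 1 source current (V1)
R1: Y=0.9804+0.000j on G[2,1]
R2: Y=0.3012+0.000j on G[0,2]
R3: Y=0.0002160+0.000j on G[2,1]
C1: Y=0.000+0.005661j on G[1,0]
R4: Y=0.001290+0.000j on G[0,2]
I1: z[0]−=0.00412, z[1]+=0.00412
R5: Y=0.0003650+0.000j on G[1,2]
R6: Y=0.0006757+0.000j on G[2,0]
R7: Y=0.3597+0.000j on G[2,3]
R8: Y=0.002304+0.000j on G[2,1]
R9: Y=0.2070+0.000j on G[0,3]
C2: Y=0.000+0.03591j on G[2,3]
R10: Y=0.1230+0.000j on G[3,2]
I2: z[2]−=0.00511, z[0]+=0.00511
R11: Y=0.1761+0.000j on G[1,0]
L1: Y=0.000-0.6105j on G[0,1]
R12: Y=0.0005051+0.000j on G[0,2]
I3: z[1]−=0.00272, z[3]+=0.00272
R13: Y=0.004975+0.000j on G[1,0]
V1: row V0−V3=6.46, i_V1 at 0,3
solve → V1=-1.385-1.482j, V2=-2.553-0.9026j, V3=-6.460+0.000j
aux → i_V1=-3.259+0.2954j

-2.553-0.9026j V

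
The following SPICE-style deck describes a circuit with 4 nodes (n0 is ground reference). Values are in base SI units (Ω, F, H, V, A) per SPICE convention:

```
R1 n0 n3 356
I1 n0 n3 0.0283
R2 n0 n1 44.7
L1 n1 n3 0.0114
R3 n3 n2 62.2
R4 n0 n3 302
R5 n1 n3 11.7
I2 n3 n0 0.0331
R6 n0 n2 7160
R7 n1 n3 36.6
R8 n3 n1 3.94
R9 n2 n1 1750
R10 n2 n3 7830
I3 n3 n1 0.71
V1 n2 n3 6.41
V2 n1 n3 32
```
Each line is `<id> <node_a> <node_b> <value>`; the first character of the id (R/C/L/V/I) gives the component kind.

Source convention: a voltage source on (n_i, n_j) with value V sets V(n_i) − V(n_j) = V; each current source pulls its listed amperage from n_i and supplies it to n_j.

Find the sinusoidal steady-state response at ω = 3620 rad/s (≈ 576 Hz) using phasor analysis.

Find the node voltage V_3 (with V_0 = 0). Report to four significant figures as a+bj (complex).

MNA unknowns: 3 node voltages V₁..V_3 plus 2 source currents (V1, V2)
R1: Y=0.002809+0.000j on G[0,3]
I1: z[0]−=0.0283, z[3]+=0.0283
R2: Y=0.02237+0.000j on G[0,1]
L1: Y=0.000-0.02423j on G[1,3]
R3: Y=0.01608+0.000j on G[3,2]
R4: Y=0.003311+0.000j on G[0,3]
R5: Y=0.08547+0.000j on G[1,3]
I2: z[3]−=0.0331, z[0]+=0.0331
R6: Y=0.0001397+0.000j on G[0,2]
R7: Y=0.02732+0.000j on G[1,3]
R8: Y=0.2538+0.000j on G[3,1]
R9: Y=0.0005714+0.000j on G[2,1]
R10: Y=0.0001277+0.000j on G[2,3]
I3: z[3]−=0.71, z[1]+=0.71
V1: row V2−V3=6.41, i_V1 at 2,3
V2: row V1−V3=32, i_V2 at 1,3
solve → V1=6.798+0.000j, V2=-18.79+0.000j, V3=-25.20+0.000j
aux → i_V1=-0.08663+0.000j, i_V2=-11.19+0.7754j

-25.20+0.000j V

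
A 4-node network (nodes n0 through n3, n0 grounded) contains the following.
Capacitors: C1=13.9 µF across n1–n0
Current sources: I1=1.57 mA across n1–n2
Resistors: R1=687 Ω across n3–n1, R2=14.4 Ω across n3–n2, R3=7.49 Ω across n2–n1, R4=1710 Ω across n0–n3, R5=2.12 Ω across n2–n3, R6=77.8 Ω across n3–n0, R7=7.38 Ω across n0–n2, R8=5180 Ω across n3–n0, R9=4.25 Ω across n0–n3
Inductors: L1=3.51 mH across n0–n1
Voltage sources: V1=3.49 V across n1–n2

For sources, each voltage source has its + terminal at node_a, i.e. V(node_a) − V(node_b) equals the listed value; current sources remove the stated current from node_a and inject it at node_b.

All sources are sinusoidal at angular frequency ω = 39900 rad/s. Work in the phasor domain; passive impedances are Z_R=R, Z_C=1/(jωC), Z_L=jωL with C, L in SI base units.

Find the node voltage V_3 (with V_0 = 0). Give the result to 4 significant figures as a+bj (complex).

Apply KCL at each of the 3 non-ground nodes and solve the resulting linear system.
Node n1: branches {C1, I1, R1, L1, R3, V1} → V_1 = 0.8301-1.484j
Node n2: branches {I1, R2, R3, R5, R7, V1} → V_2 = -2.660-1.484j
Node n3: branches {R1, R2, R4, R5, R6, R8, R9} → V_3 = -1.817-1.018j
Source currents: i(V1)=-1.284-0.4538j

-1.817-1.018j V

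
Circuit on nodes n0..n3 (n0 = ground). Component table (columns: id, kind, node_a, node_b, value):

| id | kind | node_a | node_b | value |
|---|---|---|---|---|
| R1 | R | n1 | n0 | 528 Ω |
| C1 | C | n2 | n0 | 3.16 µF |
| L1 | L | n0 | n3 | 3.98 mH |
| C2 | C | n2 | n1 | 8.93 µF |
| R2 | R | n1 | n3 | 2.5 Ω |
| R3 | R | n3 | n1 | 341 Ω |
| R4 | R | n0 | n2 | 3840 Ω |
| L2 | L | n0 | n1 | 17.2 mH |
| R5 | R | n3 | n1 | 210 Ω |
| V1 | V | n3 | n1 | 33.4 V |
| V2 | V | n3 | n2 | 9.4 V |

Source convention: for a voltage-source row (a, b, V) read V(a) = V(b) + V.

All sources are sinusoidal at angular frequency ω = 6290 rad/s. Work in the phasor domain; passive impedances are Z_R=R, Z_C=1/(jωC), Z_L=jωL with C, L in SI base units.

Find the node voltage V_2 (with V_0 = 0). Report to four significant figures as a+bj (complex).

Apply KCL at each of the 3 non-ground nodes and solve the resulting linear system.
Node n1: branches {R1, C2, R2, R3, L2, R5, V1} → V_1 = -29.10+1.926j
Node n2: branches {C1, C2, R4, V2} → V_2 = -5.100+1.926j
Node n3: branches {L1, R2, R3, R5, V1, V2} → V_3 = 4.300+1.926j
Source currents: i(V1)=-13.65-1.075j, i(V2)=-0.03960+1.247j

-5.100+1.926j V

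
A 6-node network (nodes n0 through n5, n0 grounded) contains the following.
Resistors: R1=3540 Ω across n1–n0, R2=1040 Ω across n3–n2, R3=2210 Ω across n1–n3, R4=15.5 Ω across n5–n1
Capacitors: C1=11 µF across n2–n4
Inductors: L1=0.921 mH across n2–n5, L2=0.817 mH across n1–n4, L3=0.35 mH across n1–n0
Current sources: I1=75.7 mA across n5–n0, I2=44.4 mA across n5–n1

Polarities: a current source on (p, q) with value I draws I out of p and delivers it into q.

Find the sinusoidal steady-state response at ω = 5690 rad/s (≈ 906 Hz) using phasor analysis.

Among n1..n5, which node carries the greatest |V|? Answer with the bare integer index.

2

MNA unknowns: 5 node voltages V₁..V_5
R1: Y=0.0002825+0.000j on G[1,0]
R2: Y=0.0009615+0.000j on G[3,2]
C1: Y=0.000+0.06259j on G[2,4]
L1: Y=0.000-0.1908j on G[2,5]
I1: z[5]−=0.0757, z[0]+=0.0757
L2: Y=0.000-0.2151j on G[1,4]
R3: Y=0.0004525+0.000j on G[1,3]
R4: Y=0.06452+0.000j on G[5,1]
L3: Y=0.000-0.5021j on G[1,0]
I2: z[5]−=0.0444, z[1]+=0.0444
solve → V1=-8.481e-05-0.1508j, V2=-0.4651+1.024j, V3=-0.3163+0.6482j, V4=0.1907-0.6329j, V5=-0.2519+0.4799j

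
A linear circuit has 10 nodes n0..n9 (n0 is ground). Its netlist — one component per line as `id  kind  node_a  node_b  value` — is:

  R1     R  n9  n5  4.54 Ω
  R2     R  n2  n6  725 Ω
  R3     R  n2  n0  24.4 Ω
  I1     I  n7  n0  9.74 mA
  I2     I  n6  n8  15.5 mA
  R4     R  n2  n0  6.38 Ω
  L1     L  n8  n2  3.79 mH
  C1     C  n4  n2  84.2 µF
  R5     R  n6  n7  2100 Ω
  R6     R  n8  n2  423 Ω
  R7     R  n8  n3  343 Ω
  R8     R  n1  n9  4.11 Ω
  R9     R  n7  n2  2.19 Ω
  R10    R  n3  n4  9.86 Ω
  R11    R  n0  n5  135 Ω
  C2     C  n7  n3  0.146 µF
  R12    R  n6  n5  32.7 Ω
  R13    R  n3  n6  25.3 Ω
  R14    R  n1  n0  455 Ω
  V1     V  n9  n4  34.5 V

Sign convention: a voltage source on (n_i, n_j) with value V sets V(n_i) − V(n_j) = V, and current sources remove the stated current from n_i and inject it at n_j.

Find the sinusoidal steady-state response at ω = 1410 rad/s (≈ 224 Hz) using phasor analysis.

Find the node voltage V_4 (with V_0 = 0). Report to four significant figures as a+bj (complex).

MNA unknowns: 9 node voltages V₁..V_9 plus 1 source current (V1)
R1: Y=0.2203+0.000j on G[9,5]
R2: Y=0.001379+0.000j on G[2,6]
R3: Y=0.04098+0.000j on G[2,0]
I1: z[7]−=0.00974, z[0]+=0.00974
I2: z[6]−=0.0155, z[8]+=0.0155
R4: Y=0.1567+0.000j on G[2,0]
L1: Y=0.000-0.1871j on G[8,2]
C1: Y=0.000+0.1187j on G[4,2]
R5: Y=0.0004762+0.000j on G[6,7]
R6: Y=0.002364+0.000j on G[8,2]
R7: Y=0.002915+0.000j on G[8,3]
R8: Y=0.2433+0.000j on G[1,9]
R9: Y=0.4566+0.000j on G[7,2]
R10: Y=0.1014+0.000j on G[3,4]
R11: Y=0.007407+0.000j on G[0,5]
C2: Y=0.000+0.0002059j on G[7,3]
R12: Y=0.03058+0.000j on G[6,5]
R13: Y=0.03953+0.000j on G[3,6]
R14: Y=0.002198+0.000j on G[1,0]
V1: row V9−V4=34.5, i_V1 at 9,4
solve → V1=32.36+2.741j, V2=-1.513-0.1303j, V3=2.406+2.656j, V4=-1.844+2.766j, V5=29.46+2.666j, V6=13.59+2.588j, V7=-1.520-0.1257j, V8=-1.552+0.01466j, V9=32.66+2.766j
aux → i_V1=-0.7748-0.02814j

-1.844+2.766j V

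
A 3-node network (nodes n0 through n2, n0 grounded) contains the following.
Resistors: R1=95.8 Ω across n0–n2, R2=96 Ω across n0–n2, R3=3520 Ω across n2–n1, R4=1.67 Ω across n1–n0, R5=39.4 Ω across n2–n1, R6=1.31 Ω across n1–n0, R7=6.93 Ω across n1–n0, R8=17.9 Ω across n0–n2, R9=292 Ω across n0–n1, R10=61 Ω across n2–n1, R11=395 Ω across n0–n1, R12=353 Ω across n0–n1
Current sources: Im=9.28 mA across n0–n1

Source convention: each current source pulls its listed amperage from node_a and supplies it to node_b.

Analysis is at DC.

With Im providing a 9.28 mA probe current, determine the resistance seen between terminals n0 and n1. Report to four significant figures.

R_eq = 0.6483 Ω

Apply KCL at each of the 2 non-ground nodes and solve the resulting linear system.
Node n1: branches {R3, R4, R5, R6, R7, R9, R10, R11, R12, Im} → V_1 = 0.006017
Node n2: branches {R1, R2, R3, R5, R8, R10} → V_2 = 0.002130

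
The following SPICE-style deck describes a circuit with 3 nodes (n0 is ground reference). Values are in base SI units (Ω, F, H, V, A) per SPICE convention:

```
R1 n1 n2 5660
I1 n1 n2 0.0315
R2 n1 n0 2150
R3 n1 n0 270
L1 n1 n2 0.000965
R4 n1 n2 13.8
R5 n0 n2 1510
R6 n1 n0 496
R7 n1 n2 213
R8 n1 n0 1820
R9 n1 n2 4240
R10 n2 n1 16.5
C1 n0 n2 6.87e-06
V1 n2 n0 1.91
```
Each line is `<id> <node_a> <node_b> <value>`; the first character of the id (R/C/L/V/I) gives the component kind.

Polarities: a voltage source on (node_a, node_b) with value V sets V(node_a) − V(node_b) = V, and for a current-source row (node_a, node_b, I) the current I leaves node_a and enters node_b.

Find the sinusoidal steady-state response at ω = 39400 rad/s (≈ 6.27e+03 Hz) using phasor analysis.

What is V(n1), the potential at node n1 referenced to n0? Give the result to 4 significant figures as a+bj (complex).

MNA unknowns: 2 node voltages V₁..V_2 plus 1 source current (V1)
R1: Y=0.0001767+0.000j on G[1,2]
I1: z[1]−=0.0315, z[2]+=0.0315
R2: Y=0.0004651+0.000j on G[1,0]
R3: Y=0.003704+0.000j on G[1,0]
L1: Y=0.000-0.02630j on G[1,2]
R4: Y=0.07246+0.000j on G[1,2]
R5: Y=0.0006623+0.000j on G[0,2]
R6: Y=0.002016+0.000j on G[1,0]
R7: Y=0.004695+0.000j on G[1,2]
R8: Y=0.0005495+0.000j on G[1,0]
R9: Y=0.0002358+0.000j on G[1,2]
R10: Y=0.06061+0.000j on G[2,1]
C1: Y=0.000+0.2707j on G[0,2]
V1: row V2−V0=1.91, i_V1 at 2,0
solve → V1=1.614-0.05379j, V2=1.910+0.000j
aux → i_V1=-0.01213-0.5166j

1.614-0.05379j V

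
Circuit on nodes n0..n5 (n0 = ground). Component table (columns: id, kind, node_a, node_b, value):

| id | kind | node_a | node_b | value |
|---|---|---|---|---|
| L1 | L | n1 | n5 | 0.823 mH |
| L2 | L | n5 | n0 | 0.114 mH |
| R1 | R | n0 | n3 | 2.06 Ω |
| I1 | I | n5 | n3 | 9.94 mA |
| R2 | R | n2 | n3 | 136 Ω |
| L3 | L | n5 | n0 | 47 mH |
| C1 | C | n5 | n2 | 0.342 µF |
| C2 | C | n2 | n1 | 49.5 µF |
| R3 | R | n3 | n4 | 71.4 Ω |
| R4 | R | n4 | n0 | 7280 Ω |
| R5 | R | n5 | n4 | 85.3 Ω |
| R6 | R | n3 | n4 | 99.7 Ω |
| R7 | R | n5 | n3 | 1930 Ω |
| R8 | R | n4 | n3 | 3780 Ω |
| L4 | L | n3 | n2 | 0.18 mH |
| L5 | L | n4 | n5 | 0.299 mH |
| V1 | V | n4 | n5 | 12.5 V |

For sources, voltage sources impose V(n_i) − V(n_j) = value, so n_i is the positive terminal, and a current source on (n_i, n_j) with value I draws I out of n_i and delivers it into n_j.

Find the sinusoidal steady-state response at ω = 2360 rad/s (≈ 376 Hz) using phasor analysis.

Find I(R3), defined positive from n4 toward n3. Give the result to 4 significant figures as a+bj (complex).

Element admittances at ω=2360 rad/s:
  Y(L1) = 0.000-0.5149j S between n1,n5
  Y(L2) = 0.000-3.717j S between n5,n0
  Y(R1) = 0.4854+0.000j S between n0,n3
  I1: injects 0.00994 A into n3 (from n5)
  Y(R2) = 0.007353+0.000j S between n2,n3
  Y(L3) = 0.000-0.009016j S between n5,n0
  Y(C1) = 0.000+0.0008071j S between n5,n2
  Y(C2) = 0.000+0.1168j S between n2,n1
  Y(R3) = 0.01401+0.000j S between n3,n4
  Y(R4) = 0.0001374+0.000j S between n4,n0
  Y(R5) = 0.01172+0.000j S between n5,n4
  Y(R6) = 0.01003+0.000j S between n3,n4
  Y(R7) = 0.0005181+0.000j S between n5,n3
  Y(R8) = 0.0002646+0.000j S between n4,n3
  Y(L4) = 0.000-2.354j S between n3,n2
  Y(L5) = 0.000-1.417j S between n4,n5
  V1: constraint V(n4)−V(n5) = 12.5
Assemble and solve the 6×6 MNA system:
  V(n1)=-0.2139-0.03792j  V(n2)=0.6169-0.2033j  V(n3)=0.5755-0.1949j  V(n4)=12.47-0.07544j  V(n5)=-0.02539-0.07544j
  i(V1)=-0.4374+17.71j

0.1667+0.001673j A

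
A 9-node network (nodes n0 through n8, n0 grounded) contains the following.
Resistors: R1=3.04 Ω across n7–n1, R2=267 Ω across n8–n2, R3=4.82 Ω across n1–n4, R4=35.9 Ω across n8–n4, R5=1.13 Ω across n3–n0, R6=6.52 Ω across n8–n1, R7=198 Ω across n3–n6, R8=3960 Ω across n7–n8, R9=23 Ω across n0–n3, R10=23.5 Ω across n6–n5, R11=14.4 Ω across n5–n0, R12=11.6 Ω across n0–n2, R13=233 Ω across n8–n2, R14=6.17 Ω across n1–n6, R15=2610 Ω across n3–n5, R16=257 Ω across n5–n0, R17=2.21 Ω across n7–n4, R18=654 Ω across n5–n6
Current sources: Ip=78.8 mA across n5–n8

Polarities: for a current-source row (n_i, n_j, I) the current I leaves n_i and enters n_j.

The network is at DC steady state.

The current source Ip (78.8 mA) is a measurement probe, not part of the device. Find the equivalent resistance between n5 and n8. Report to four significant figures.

R_eq = 26.87 Ω

Element admittances at DC:
  Y(R1) = 0.3289 S between n7,n1
  Y(R2) = 0.003745 S between n8,n2
  Y(R3) = 0.2075 S between n1,n4
  Y(R4) = 0.02786 S between n8,n4
  Y(R5) = 0.8850 S between n3,n0
  Y(R6) = 0.1534 S between n8,n1
  Y(R7) = 0.005051 S between n3,n6
  Y(R8) = 0.0002525 S between n7,n8
  Y(R9) = 0.04348 S between n0,n3
  Y(R10) = 0.04255 S between n6,n5
  Y(R11) = 0.06944 S between n5,n0
  Y(R12) = 0.08621 S between n0,n2
  Y(R13) = 0.004292 S between n8,n2
  Y(R14) = 0.1621 S between n1,n6
  Y(R15) = 0.0003831 S between n3,n5
  Y(R16) = 0.003891 S between n5,n0
  Y(R17) = 0.4525 S between n7,n4
  Y(R18) = 0.001529 S between n5,n6
  Ip: injects 0.0788 A into n8 (from n5)
Assemble and solve the 8×8 MNA system:
  V(n1)=1.495  V(n2)=0.1584  V(n3)=0.005806  V(n4)=1.519  V(n5)=-0.2598  V(n6)=1.093  V(n7)=1.509  V(n8)=1.858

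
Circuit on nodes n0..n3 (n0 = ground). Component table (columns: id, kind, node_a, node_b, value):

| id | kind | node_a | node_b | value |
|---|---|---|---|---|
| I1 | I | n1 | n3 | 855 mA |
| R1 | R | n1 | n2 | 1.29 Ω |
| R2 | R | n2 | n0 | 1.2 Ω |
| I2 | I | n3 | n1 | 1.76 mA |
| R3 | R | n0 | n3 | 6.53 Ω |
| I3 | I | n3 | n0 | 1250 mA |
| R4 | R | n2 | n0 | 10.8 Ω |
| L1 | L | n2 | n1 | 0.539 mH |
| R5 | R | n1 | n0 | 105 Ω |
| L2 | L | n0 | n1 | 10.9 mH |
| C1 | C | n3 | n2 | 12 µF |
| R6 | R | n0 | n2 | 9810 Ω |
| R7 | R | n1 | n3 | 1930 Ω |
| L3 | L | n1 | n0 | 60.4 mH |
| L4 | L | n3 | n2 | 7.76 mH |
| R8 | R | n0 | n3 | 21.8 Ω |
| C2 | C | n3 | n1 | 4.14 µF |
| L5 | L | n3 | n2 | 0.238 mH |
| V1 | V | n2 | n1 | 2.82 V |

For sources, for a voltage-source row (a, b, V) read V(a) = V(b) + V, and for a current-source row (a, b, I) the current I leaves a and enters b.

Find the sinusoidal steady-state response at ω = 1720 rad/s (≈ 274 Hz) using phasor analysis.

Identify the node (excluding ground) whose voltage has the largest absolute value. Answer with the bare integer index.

MNA unknowns: 3 node voltages V₁..V_3 plus 1 source current (V1)
I1: z[1]−=0.855, z[3]+=0.855
R1: Y=0.7752+0.000j on G[1,2]
R2: Y=0.8333+0.000j on G[2,0]
I2: z[3]−=0.00176, z[1]+=0.00176
R3: Y=0.1531+0.000j on G[0,3]
I3: z[3]−=1.25, z[0]+=1.25
R4: Y=0.09259+0.000j on G[2,0]
L1: Y=0.000-1.079j on G[2,1]
R5: Y=0.009524+0.000j on G[1,0]
L2: Y=0.000-0.05334j on G[0,1]
C1: Y=0.000+0.02064j on G[3,2]
R6: Y=0.0001019+0.000j on G[0,2]
R7: Y=0.0005181+0.000j on G[1,3]
L3: Y=0.000-0.009626j on G[1,0]
L4: Y=0.000-0.07492j on G[3,2]
R8: Y=0.04587+0.000j on G[0,3]
C2: Y=0.000+0.007121j on G[3,1]
L5: Y=0.000-2.443j on G[3,2]
V1: row V2−V1=2.82, i_V1 at 2,1
solve → V1=-3.884-0.2026j, V2=-1.064-0.2026j, V3=-1.078-0.2764j
aux → i_V1=-1.385+3.265j

1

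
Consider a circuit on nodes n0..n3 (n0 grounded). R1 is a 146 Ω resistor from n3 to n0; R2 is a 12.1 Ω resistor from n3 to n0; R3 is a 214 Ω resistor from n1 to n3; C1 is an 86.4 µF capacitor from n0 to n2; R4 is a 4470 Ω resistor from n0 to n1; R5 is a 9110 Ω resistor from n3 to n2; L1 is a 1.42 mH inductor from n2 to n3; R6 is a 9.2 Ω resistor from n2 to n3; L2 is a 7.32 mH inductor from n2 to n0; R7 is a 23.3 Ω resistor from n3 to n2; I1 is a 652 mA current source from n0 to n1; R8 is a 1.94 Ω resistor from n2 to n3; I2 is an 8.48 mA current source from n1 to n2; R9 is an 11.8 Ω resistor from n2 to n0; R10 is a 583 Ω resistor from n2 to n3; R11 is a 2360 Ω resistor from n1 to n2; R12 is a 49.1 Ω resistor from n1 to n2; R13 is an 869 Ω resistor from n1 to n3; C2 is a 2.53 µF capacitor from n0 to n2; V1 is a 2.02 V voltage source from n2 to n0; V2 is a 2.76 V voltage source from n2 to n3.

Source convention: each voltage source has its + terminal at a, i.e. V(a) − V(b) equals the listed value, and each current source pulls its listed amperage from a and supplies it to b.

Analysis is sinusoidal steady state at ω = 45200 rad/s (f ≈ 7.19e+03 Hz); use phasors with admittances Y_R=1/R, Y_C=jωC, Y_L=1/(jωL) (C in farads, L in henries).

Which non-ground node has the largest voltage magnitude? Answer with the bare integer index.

Element admittances at ω=45200 rad/s:
  Y(R1) = 0.006849+0.000j S between n3,n0
  Y(R2) = 0.08264+0.000j S between n3,n0
  Y(R3) = 0.004673+0.000j S between n1,n3
  Y(C1) = 0.000+3.905j S between n0,n2
  Y(R4) = 0.0002237+0.000j S between n0,n1
  Y(R5) = 0.0001098+0.000j S between n3,n2
  Y(L1) = 0.000-0.01558j S between n2,n3
  Y(R6) = 0.1087+0.000j S between n2,n3
  Y(L2) = 0.000-0.003022j S between n2,n0
  Y(R7) = 0.04292+0.000j S between n3,n2
  I1: injects 0.652 A into n1 (from n0)
  Y(R8) = 0.5155+0.000j S between n2,n3
  I2: injects 0.00848 A into n2 (from n1)
  Y(R9) = 0.08475+0.000j S between n2,n0
  Y(R10) = 0.001715+0.000j S between n2,n3
  Y(R11) = 0.0004237+0.000j S between n1,n2
  Y(R12) = 0.02037+0.000j S between n1,n2
  Y(R13) = 0.001151+0.000j S between n1,n3
  Y(C2) = 0.000+0.1144j S between n0,n2
  V1: constraint V(n2)−V(n0) = 2.02
  V2: constraint V(n2)−V(n3) = 2.76
Assemble and solve the 5×5 MNA system:
  V(n1)=25.38+0.000j  V(n2)=2.020+0.000j  V(n3)=-0.7400+0.000j
  i(V1)=0.5414-8.114j  i(V2)=-2.065+0.04300j

1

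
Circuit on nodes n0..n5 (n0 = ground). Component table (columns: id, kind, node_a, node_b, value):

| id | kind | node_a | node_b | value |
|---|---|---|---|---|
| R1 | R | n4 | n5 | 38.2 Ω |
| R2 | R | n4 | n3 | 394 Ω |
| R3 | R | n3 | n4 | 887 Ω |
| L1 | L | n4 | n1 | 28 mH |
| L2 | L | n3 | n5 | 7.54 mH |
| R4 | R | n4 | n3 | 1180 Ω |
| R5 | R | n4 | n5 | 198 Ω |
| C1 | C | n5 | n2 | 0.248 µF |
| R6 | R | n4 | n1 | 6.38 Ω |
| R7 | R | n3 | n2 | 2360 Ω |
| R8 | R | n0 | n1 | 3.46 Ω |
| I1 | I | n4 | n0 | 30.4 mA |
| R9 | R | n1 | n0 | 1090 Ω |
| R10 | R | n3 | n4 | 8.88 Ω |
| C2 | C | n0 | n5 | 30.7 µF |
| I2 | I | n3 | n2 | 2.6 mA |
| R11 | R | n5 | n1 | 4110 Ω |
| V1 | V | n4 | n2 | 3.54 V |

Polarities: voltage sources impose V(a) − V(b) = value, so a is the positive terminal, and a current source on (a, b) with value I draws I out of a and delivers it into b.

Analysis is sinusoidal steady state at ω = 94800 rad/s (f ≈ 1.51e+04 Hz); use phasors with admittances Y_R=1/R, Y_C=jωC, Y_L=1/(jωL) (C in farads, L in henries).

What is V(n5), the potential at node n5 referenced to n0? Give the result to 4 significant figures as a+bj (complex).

-0.02252+0.005989j V

MNA unknowns: 5 node voltages V₁..V_5 plus 1 source current (V1)
R1: Y=0.02618+0.000j on G[4,5]
R2: Y=0.002538+0.000j on G[4,3]
R3: Y=0.001127+0.000j on G[3,4]
L1: Y=0.000-0.0003767j on G[4,1]
L2: Y=0.000-0.001399j on G[3,5]
R4: Y=0.0008475+0.000j on G[4,3]
R5: Y=0.005051+0.000j on G[4,5]
C1: Y=0.000+0.02351j on G[5,2]
R6: Y=0.1567+0.000j on G[4,1]
R7: Y=0.0004237+0.000j on G[3,2]
R8: Y=0.2890+0.000j on G[0,1]
I1: z[4]−=0.0304, z[0]+=0.0304
R9: Y=0.0009174+0.000j on G[1,0]
R10: Y=0.1126+0.000j on G[3,4]
C2: Y=0.000+2.910j on G[0,5]
I2: z[3]−=0.0026, z[2]+=0.0026
R11: Y=0.0002433+0.000j on G[5,1]
V1: row V4−V2=3.54, i_V1 at 4,2
solve → V1=-0.04473+0.2260j, V2=-3.669+0.6442j, V3=-0.1710+0.6424j, V4=-0.1285+0.6442j, V5=-0.02252+0.005989j
aux → i_V1=-0.01909-0.08572j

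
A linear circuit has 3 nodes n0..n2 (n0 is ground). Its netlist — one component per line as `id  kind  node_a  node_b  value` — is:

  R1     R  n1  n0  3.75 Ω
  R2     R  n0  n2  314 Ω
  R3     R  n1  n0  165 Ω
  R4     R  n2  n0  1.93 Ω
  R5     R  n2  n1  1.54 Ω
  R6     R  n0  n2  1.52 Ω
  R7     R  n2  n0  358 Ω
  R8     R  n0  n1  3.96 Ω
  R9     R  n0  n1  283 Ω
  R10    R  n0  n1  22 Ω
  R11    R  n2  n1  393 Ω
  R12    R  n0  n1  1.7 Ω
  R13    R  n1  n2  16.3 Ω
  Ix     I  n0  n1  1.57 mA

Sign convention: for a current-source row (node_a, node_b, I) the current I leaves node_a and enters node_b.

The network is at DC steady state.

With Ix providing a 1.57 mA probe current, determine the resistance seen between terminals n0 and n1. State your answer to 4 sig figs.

R_eq = 0.6222 Ω

Apply KCL at each of the 2 non-ground nodes and solve the resulting linear system.
Node n1: branches {R1, R3, R5, R8, R9, R10, R11, R12, R13, Ix} → V_1 = 0.0009768
Node n2: branches {R2, R4, R5, R6, R7, R11, R13} → V_2 = 0.0003676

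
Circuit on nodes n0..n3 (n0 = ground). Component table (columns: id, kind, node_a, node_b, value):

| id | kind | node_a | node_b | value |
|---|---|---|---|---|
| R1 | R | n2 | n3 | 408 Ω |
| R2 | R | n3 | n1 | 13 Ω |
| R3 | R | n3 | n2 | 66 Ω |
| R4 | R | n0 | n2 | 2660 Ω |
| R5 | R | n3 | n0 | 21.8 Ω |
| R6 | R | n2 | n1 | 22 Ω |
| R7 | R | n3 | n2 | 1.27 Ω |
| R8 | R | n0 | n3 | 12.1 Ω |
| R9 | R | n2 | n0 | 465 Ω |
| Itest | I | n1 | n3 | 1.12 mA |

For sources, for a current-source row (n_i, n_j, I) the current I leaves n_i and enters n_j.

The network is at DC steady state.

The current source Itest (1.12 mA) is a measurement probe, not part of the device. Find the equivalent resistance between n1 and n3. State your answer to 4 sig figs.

Element admittances at DC:
  Y(R1) = 0.002451 S between n2,n3
  Y(R2) = 0.07692 S between n3,n1
  Y(R3) = 0.01515 S between n3,n2
  Y(R4) = 0.0003759 S between n0,n2
  Y(R5) = 0.04587 S between n3,n0
  Y(R6) = 0.04545 S between n2,n1
  Y(R7) = 0.7874 S between n3,n2
  Y(R8) = 0.08264 S between n0,n3
  Y(R9) = 0.002151 S between n2,n0
  Itest: injects 0.00112 A into n3 (from n1)
Assemble and solve the 3×3 MNA system:
  V(n1)=-0.009327  V(n2)=-0.0004880  V(n3)=9.593e-06

R_eq = 8.336 Ω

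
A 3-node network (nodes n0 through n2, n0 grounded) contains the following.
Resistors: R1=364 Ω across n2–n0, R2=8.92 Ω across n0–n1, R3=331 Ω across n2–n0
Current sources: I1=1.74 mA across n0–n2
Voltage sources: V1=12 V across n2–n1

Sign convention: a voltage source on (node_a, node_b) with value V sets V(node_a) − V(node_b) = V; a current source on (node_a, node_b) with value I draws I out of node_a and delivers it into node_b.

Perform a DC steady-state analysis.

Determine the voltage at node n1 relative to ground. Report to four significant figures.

Apply KCL at each of the 2 non-ground nodes and solve the resulting linear system.
Node n1: branches {R2, V1} → V_1 = -0.5725
Node n2: branches {R1, I1, R3, V1} → V_2 = 11.43
Source currents: i(V1)=-0.06418

-0.5725 V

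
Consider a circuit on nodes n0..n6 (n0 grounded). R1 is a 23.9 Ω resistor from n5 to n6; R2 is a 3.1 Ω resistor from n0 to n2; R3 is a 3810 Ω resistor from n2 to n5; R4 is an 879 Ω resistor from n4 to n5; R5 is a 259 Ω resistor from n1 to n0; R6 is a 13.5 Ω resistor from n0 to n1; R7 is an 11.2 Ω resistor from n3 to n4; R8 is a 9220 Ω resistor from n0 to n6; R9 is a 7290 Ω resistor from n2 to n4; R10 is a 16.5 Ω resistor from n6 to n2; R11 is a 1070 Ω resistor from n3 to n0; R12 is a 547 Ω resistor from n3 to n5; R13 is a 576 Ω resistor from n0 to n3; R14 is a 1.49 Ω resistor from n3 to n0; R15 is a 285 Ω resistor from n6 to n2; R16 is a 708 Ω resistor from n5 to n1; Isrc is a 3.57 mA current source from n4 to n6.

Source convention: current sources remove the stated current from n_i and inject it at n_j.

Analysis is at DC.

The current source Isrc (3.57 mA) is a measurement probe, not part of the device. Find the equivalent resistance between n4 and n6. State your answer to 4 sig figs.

R_eq = 29.29 Ω

MNA unknowns: 6 node voltages V₁..V_6
R1: Y=0.04184 on G[5,6]
R2: Y=0.3226 on G[0,2]
R3: Y=0.0002625 on G[2,5]
R4: Y=0.001138 on G[4,5]
R5: Y=0.003861 on G[1,0]
R6: Y=0.07407 on G[0,1]
R7: Y=0.08929 on G[3,4]
R8: Y=0.0001085 on G[0,6]
R9: Y=0.0001372 on G[2,4]
R10: Y=0.06061 on G[6,2]
R11: Y=0.0009346 on G[3,0]
R12: Y=0.001828 on G[3,5]
R13: Y=0.001736 on G[0,3]
R14: Y=0.6711 on G[3,0]
R15: Y=0.003509 on G[6,2]
R16: Y=0.001412 on G[5,1]
Isrc: z[4]−=0.00357, z[6]+=0.00357
solve → V1=0.0009558, V2=0.01012, V3=-0.004964, V4=-0.04363, V5=0.05369, V6=0.06096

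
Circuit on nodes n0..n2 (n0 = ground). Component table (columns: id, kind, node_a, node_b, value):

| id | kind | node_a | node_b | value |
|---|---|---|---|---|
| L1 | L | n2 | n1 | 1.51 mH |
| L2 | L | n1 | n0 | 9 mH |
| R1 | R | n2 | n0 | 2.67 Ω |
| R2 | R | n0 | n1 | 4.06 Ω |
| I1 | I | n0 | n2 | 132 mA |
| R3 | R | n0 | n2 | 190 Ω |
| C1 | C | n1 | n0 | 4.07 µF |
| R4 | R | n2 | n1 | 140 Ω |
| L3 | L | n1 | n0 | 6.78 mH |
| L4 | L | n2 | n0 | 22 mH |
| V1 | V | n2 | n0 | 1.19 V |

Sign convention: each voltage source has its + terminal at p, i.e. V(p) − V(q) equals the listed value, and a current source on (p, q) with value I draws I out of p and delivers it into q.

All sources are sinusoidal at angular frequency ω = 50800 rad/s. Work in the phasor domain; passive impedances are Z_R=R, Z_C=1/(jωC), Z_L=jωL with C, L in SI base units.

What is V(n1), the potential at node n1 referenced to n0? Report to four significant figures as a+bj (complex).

Element admittances at ω=50800 rad/s:
  Y(L1) = 0.000-0.01304j S between n2,n1
  Y(L2) = 0.000-0.002187j S between n1,n0
  Y(R1) = 0.3745+0.000j S between n2,n0
  Y(R2) = 0.2463+0.000j S between n0,n1
  I1: injects 0.132 A into n2 (from n0)
  Y(R3) = 0.005263+0.000j S between n0,n2
  Y(C1) = 0.000+0.2068j S between n1,n0
  Y(R4) = 0.007143+0.000j S between n2,n1
  Y(L3) = 0.000-0.002903j S between n1,n0
  Y(L4) = 0.000-0.0008948j S between n2,n0
  V1: constraint V(n2)−V(n0) = 1.19
Assemble and solve the 3×3 MNA system:
  V(n1)=-0.007734-0.05545j  V(n2)=1.190+0.000j
  i(V1)=-0.3292+0.01628j

-0.007734-0.05545j V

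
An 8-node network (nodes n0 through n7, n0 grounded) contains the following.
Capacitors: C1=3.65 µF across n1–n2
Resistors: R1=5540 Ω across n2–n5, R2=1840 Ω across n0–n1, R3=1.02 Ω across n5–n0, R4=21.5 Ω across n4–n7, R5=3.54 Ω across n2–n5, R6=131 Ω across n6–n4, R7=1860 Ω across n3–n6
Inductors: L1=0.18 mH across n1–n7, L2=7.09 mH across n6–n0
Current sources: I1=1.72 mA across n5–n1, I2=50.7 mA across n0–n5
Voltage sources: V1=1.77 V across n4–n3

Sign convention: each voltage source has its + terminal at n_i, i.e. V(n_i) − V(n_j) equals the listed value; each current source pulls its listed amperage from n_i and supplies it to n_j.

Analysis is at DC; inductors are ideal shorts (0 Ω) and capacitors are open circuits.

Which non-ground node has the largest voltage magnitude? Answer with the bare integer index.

Apply KCL at each of the 7 non-ground nodes and solve the resulting linear system.
Node n1: branches {C1, R2, L1, I1} → V_1 = 0.3375
Node n2: branches {C1, R1, R5} → V_2 = 0.04996
Node n3: branches {R7, V1} → V_3 = -1.465
Node n4: branches {R4, R6, V1} → V_4 = 0.3045
Node n5: branches {R1, R3, R5, I1, I2} → V_5 = 0.04996
Node n6: branches {L2, R6, R7} → V_6 = 0.000
Node n7: branches {L1, R4} → V_7 = 0.3375
Source currents: i(L1)=0.001537, i(L2)=0.001537, i(V1)=-0.0007879

3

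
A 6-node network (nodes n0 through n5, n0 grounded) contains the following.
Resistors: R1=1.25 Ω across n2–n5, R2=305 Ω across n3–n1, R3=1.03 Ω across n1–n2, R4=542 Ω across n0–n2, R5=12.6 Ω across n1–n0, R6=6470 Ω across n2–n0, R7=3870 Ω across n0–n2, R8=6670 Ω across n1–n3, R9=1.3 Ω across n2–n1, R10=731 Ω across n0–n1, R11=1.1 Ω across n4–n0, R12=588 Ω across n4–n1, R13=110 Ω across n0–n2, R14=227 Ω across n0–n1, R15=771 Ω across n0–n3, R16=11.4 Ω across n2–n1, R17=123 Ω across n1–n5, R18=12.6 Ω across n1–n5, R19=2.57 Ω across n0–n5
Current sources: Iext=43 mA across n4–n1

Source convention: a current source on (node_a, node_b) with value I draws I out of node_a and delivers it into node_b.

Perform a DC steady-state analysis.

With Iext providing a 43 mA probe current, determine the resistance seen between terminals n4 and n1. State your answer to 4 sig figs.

R_eq = 4.035 Ω

Apply KCL at each of the 5 non-ground nodes and solve the resulting linear system.
Node n1: branches {R2, R3, R5, R8, R9, R10, R12, R14, R16, R17, R18, Iext} → V_1 = 0.1265
Node n2: branches {R1, R3, R4, R6, R7, R9, R13, R16} → V_2 = 0.1114
Node n3: branches {R2, R8, R15} → V_3 = 0.09181
Node n4: branches {R11, R12, Iext} → V_4 = -0.04698
Node n5: branches {R1, R17, R18, R19} → V_5 = 0.07851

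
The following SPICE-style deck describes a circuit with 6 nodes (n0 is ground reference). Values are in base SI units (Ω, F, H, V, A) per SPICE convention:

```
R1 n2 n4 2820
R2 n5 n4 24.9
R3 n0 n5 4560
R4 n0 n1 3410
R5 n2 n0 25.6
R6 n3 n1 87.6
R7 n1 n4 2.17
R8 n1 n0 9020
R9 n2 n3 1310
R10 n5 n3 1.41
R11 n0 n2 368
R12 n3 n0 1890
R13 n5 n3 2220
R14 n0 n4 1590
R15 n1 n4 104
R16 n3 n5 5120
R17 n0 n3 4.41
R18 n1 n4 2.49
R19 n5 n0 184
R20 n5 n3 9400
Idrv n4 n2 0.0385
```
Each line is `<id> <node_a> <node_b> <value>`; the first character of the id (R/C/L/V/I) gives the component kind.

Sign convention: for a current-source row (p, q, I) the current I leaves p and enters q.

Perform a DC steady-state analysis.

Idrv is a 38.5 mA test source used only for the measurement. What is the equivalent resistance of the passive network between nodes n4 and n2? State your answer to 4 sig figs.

R_eq = 46.49 Ω

MNA unknowns: 5 node voltages V₁..V_5
R1: Y=0.0003546 on G[2,4]
R2: Y=0.04016 on G[5,4]
R3: Y=0.0002193 on G[0,5]
R4: Y=0.0002933 on G[0,1]
R5: Y=0.03906 on G[2,0]
R6: Y=0.01142 on G[3,1]
R7: Y=0.4608 on G[1,4]
R8: Y=0.0001109 on G[1,0]
R9: Y=0.0007634 on G[2,3]
R10: Y=0.7092 on G[5,3]
R11: Y=0.002717 on G[0,2]
R12: Y=0.0005291 on G[3,0]
R13: Y=0.0004505 on G[5,3]
R14: Y=0.0006289 on G[0,4]
R15: Y=0.009615 on G[1,4]
R16: Y=0.0001953 on G[3,5]
R17: Y=0.2268 on G[0,3]
R18: Y=0.4016 on G[1,4]
R19: Y=0.005435 on G[5,0]
R20: Y=0.0001064 on G[5,3]
Idrv: z[4]−=0.0385, z[2]+=0.0385
solve → V1=-0.8926, V2=0.8873, V3=-0.1542, V4=-0.9027, V5=-0.1928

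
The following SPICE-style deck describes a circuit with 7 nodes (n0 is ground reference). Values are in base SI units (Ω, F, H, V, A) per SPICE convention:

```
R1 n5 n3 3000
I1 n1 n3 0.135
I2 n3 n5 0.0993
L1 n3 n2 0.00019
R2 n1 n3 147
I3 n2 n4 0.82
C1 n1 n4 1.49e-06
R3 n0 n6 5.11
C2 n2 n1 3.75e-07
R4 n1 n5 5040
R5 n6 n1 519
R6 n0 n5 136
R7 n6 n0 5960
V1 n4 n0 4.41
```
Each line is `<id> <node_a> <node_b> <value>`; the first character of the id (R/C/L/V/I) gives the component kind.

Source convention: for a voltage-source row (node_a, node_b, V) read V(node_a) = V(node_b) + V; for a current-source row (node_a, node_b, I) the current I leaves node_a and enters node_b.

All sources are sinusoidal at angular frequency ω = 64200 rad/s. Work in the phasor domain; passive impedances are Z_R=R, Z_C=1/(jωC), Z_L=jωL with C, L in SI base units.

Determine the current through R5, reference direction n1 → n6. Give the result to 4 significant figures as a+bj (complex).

0.007758+0.01836j A

Element admittances at ω=64200 rad/s:
  Y(R1) = 0.0003333+0.000j S between n5,n3
  I1: injects 0.135 A into n3 (from n1)
  I2: injects 0.0993 A into n5 (from n3)
  Y(L1) = 0.000-0.08198j S between n3,n2
  Y(R2) = 0.006803+0.000j S between n1,n3
  I3: injects 0.82 A into n4 (from n2)
  Y(C1) = 0.000+0.09566j S between n1,n4
  Y(R3) = 0.1957+0.000j S between n0,n6
  Y(C2) = 0.000+0.02407j S between n2,n1
  Y(R4) = 0.0001984+0.000j S between n1,n5
  Y(R5) = 0.001927+0.000j S between n6,n1
  Y(R6) = 0.007353+0.000j S between n0,n5
  Y(R7) = 0.0001678+0.000j S between n6,n0
  V1: constraint V(n4)−V(n0) = 4.41
Assemble and solve the 7×7 MNA system:
  V(n1)=4.066+9.621j  V(n2)=-5.386+40.10j  V(n3)=-2.611+41.15j  V(n4)=4.410+0.000j  V(n5)=12.59+1.982j  V(n6)=0.03961+0.09372j
  i(V1)=-0.1003-0.03293j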